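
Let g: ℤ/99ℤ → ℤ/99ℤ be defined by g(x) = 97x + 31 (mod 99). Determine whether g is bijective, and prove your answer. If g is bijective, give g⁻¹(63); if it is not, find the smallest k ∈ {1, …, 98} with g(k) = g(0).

83

Suppose g(a) = g(b) in ℤ/99ℤ. Then 97a + 31 ≡ 97b + 31 (mod 99), hence 97(a − b) ≡ 0 (mod 99).
Since gcd(97, 99) = 1, 97 is invertible modulo 99, therefore a − b ≡ 0 (mod 99), i.e. a = b.
We now compute 97⁻¹ mod 99 explicitly. Euclid's algorithm: 99 = 1·97 + 2, 97 = 48·2 + 1; back-substituting gives 1 = 49·97 − 48·99, so 97⁻¹ ≡ 49 (mod 99).
Then y ↦ 49(y − 31) is a two-sided inverse to g, so every y ∈ ℤ/99ℤ has a preimage.
Thus g is bijective.
Since g is bijective, we find g⁻¹(63): we need 97x ≡ 63 − 31 ≡ 32 (mod 99). Using 97⁻¹ = 49: x ≡ 49·32 = 1568 = 15·99 + 83, so x = 83.
Check: g(83) = 97·83 + 31 = 8082 = 81·99 + 63 ≡ 63 (mod 99).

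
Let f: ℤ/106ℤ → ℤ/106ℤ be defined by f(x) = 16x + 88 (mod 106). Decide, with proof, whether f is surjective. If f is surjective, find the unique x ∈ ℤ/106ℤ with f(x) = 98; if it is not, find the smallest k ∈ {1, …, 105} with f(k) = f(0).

53

Recall that f is surjective if every y in the codomain equals f(x) for some x in the domain.
Since gcd(16, 106) = 2, we have 16x ≡ 0 (mod 2) for all x, so f(x) ≡ 0 (mod 2).
But 1 ≢ 0 (mod 2), so 1 ∈ ℤ/106ℤ has no preimage. So f is not surjective.
Since f is not surjective, we find the least positive k with f(k) = f(0): this means 16k ≡ 0 (mod 106), i.e. 106 ∣ 16k. Since gcd(16, 106) = 2, dividing through by 2 this holds exactly when 53 ∣ 8k, and as gcd(8, 53) = 1, exactly when 53 ∣ k.
The smallest positive such k is 53.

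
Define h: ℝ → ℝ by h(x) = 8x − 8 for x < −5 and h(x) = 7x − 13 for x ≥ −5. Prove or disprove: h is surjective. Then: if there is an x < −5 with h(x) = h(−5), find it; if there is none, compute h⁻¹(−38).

-25/7

Both pieces are strictly increasing (slopes 8 and 7), so each is injective on its own interval.
The left piece maps (−∞, −5) onto (−∞, −48); the right piece maps [−5, ∞) onto [−48, ∞).
These images together cover ℝ, so h is surjective.
Because the two images are disjoint, no x < −5 has h(x) = h(−5), so we compute h⁻¹(−38): −38 lies in [−48, ∞), so solve 7x − 13 = −38: x = (−38 + 13)/7 = −25/7.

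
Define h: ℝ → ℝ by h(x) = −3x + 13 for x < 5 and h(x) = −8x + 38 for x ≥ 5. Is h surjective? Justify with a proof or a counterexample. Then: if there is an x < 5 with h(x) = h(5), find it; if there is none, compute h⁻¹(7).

2

Both pieces are strictly decreasing (slopes −3 and −8), so each is injective on its own interval.
The left piece maps (−∞, 5) onto (−2, ∞); the right piece maps [5, ∞) onto (−∞, −2].
These images together cover ℝ, so h is surjective.
Because the two images are disjoint, no x < 5 has h(x) = h(5), so we compute h⁻¹(7): 7 lies in (−2, ∞), so solve −3x + 13 = 7: x = (7 − 13)/(−3) = 2.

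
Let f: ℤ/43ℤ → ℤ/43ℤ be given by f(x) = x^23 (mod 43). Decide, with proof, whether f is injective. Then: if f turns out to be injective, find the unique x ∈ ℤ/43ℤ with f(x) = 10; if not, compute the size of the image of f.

Since 43 is prime, the nonzero elements of ℤ/43ℤ form a cyclic group of order 42.
As gcd(23, 42) = 1, raising to the 23rd power is a bijection on this group: if x_1^23 ≡ x_2^23 then (x_1x_2^{−1})^23 = 1, and the only element of order dividing gcd(23, 42) = 1 is 1, so x_1 = x_2.
With f(0) = 0 this makes f injective on all of ℤ/43ℤ, hence bijective (finite equal-size domain and codomain). In particular f is injective.
Since f is injective, we find the preimage of 10. The inverse of x ↦ x^23 on (ℤ/43ℤ)^× is x ↦ x^11, because 23·11 = 253 = 6·42 + 1 ≡ 1 (mod 42) and x^{42} = 1 for x ≠ 0 (Fermat). So f⁻¹(10) = 10^11 mod 43.
Repeated squaring mod 43: 10^1 ≡ 10, 10^2 ≡ 10² = 100 ≡ 14, 10^4 ≡ 14² = 196 ≡ 24, 10^8 ≡ 24² = 576 ≡ 17. Since 11 = 8 + 2 + 1, 10^11 ≡ 17·14·10: 17·14 = 238 ≡ 23, then 23·10 = 230 ≡ 15. So 10^11 ≡ 15 (mod 43).
Hence f⁻¹(10) = 15.

15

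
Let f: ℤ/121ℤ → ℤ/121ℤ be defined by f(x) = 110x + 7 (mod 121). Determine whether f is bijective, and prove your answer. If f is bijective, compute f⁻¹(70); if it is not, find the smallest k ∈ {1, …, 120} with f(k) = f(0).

11

We have gcd(110, 121) = 11 > 1. Taking s = 0 and t = 11: f(0) = 7 and f(11) = 110·11 + 7 = 1217 ≡ 7 (mod 121).
So f(0) = f(11) while 0 ≠ 11, therefore f is not injective, hence not bijective.
Since f is not bijective, we find the least positive k with f(k) = f(0): this means 110k ≡ 0 (mod 121), i.e. 121 ∣ 110k. Since gcd(110, 121) = 11, dividing through by 11 this holds exactly when 11 ∣ 10k, and as gcd(10, 11) = 1, exactly when 11 ∣ k.
The smallest positive such k is 11.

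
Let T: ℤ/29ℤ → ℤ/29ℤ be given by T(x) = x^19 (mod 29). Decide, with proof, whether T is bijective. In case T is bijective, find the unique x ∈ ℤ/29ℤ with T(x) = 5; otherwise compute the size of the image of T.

Since 29 is prime, the nonzero elements of ℤ/29ℤ form a cyclic group of order 28.
As gcd(19, 28) = 1, raising to the 19th power is a bijection on this group: if x_1^19 ≡ x_2^19 then (x_1x_2^{−1})^19 = 1, and the only element of order dividing gcd(19, 28) = 1 is 1, so x_1 = x_2.
With T(0) = 0 this makes T injective on all of ℤ/29ℤ, hence bijective (finite equal-size domain and codomain). In particular T is bijective.
Since T is bijective, we find the preimage of 5. The inverse of x ↦ x^19 on (ℤ/29ℤ)^× is x ↦ x^3, because 19·3 = 57 = 2·28 + 1 ≡ 1 (mod 28) and x^{28} = 1 for x ≠ 0 (Fermat). So T⁻¹(5) = 5^3 mod 29.
Repeated squaring mod 29: 5^1 ≡ 5, 5^2 ≡ 5² = 25. Since 3 = 2 + 1, 5^3 ≡ 25·5: 25·5 = 125 ≡ 9. So 5^3 ≡ 9 (mod 29).
Hence T⁻¹(5) = 9.

9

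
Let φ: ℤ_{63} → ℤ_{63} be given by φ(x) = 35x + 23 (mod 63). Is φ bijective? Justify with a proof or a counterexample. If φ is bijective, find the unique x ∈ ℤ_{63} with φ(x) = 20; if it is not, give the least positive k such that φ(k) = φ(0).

9

Recall: φ is injective when φ(u) = φ(v) forces u = v.
We have gcd(35, 63) = 7 > 1. Taking u = 0 and v = 9: φ(0) = 23 and φ(9) = 35·9 + 23 = 338 ≡ 23 (mod 63).
So φ(0) = φ(9) while 0 ≠ 9, thus φ is not injective, hence not bijective.
Since φ is not bijective, we find the least positive k with φ(k) = φ(0): this means 35k ≡ 0 (mod 63), i.e. 63 ∣ 35k. Since gcd(35, 63) = 7, dividing through by 7 this holds exactly when 9 ∣ 5k, and as gcd(5, 9) = 1, exactly when 9 ∣ k.
The smallest positive such k is 9.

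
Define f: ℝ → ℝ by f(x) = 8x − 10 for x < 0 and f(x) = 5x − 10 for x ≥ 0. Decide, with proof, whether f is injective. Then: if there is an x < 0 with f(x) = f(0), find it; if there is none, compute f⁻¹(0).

Both pieces are strictly increasing (slopes 8 and 5), so each is injective on its own interval.
The left piece maps (−∞, 0) onto (−∞, −10); the right piece maps [0, ∞) onto [−10, ∞).
These images are disjoint, so no value is attained by both pieces. Hence f is injective.
Because the two images are disjoint, no x < 0 has f(x) = f(0), so we compute f⁻¹(0): 0 lies in [−10, ∞), so solve 5x − 10 = 0: x = (0 + 10)/5 = 2.

2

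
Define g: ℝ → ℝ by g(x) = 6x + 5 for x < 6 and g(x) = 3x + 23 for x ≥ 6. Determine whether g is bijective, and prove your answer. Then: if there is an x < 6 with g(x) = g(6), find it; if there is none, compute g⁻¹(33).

14/3

Both pieces are strictly increasing (slopes 6 and 3), so each is injective on its own interval.
The left piece maps (−∞, 6) onto (−∞, 41); the right piece maps [6, ∞) onto [41, ∞).
Since 41 = 41, the images partition ℝ: g is injective and surjective, hence bijective.
Because the two images are disjoint, no x < 6 has g(x) = g(6), so we compute g⁻¹(33): 33 lies in (−∞, 41), so solve 6x + 5 = 33: x = (33 − 5)/6 = 14/3.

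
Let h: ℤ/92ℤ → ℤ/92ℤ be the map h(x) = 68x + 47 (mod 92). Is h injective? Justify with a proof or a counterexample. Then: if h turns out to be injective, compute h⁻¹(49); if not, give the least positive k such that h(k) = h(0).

We have gcd(68, 92) = 4 > 1. Taking s = 0 and t = 23: h(0) = 47 and h(23) = 68·23 + 47 = 1611 ≡ 47 (mod 92).
So h(0) = h(23) while 0 ≠ 23, therefore h is not injective.
Since h is not injective, we find the least positive k with h(k) = h(0): this means 68k ≡ 0 (mod 92), i.e. 92 ∣ 68k. Since gcd(68, 92) = 4, dividing through by 4 this holds exactly when 23 ∣ 17k, and as gcd(17, 23) = 1, exactly when 23 ∣ k.
The smallest positive such k is 23.

23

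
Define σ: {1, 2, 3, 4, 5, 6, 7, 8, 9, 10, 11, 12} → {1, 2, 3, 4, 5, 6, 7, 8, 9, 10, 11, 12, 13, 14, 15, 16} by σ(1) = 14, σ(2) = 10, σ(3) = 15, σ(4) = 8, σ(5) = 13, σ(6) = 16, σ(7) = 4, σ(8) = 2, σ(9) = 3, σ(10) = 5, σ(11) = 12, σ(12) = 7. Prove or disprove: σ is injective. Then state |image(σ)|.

12

The values σ(1), …, σ(12) are 14, 10, 15, 8, 13, 16, 4, 2, 3, 5, 12, 7 — all distinct.
So σ(a) = σ(b) only when a = b, and σ is injective.
The image of σ is {2, 3, 4, 5, 7, 8, 10, 12, 13, 14, 15, 16}, which has 12 elements.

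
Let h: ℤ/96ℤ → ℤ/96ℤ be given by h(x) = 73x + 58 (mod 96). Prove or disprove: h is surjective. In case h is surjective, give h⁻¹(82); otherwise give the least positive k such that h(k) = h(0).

Since gcd(73, 96) = 1, 73 is invertible modulo 96. Euclid's algorithm: 96 = 1·73 + 23, 73 = 3·23 + 4, 23 = 5·4 + 3, 4 = 1·3 + 1; back-substituting gives 1 = 25·73 − 19·96, so 73⁻¹ ≡ 25 (mod 96).
Then y ↦ 25(y − 58) is a two-sided inverse to h, so every y ∈ ℤ/96ℤ has a preimage.
Therefore h is surjective.
Since h is surjective, we compute h⁻¹(82): solve 73x + 58 ≡ 82 (mod 96), i.e. 73x ≡ 24 (mod 96).
Multiplying by 73⁻¹ = 25 gives x ≡ 25·24 = 600 = 6·96 + 24 ≡ 24 (mod 96).
Check: h(24) = 73·24 + 58 = 1810 = 18·96 + 82 ≡ 82 (mod 96).

24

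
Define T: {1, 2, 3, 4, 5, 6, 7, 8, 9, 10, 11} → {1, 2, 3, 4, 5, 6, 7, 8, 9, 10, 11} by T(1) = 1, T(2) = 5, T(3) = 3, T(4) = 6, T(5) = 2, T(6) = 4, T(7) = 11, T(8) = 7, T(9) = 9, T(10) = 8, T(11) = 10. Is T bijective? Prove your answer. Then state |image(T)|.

The values 1, 5, 3, 6, 2, 4, 11, 7, 9, 8, 10 are a permutation of {1, 2, 3, 4, 5, 6, 7, 8, 9, 10, 11}: each element appears exactly once.
So T is injective and surjective, hence bijective.
The image of T is {1, 2, 3, 4, 5, 6, 7, 8, 9, 10, 11}, which has 11 elements.

11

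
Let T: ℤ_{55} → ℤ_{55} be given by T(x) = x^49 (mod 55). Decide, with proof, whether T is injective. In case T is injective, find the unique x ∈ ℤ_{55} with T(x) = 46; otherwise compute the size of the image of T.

6

Computing x^49 mod 55 for each x (by repeated squaring, reducing mod 55 at every step), the values T(0), T(1), …, T(54) are: 0, 1, 17, 48, 14, 20, 46, 52, 18, 49, 10, 11, 12, 28, 4, 25, 31, 2, 8, 29, 5, 21, 22, 23, 39, 15, 36, 42, 13, 19, 40, 16, 32, 33, 34, 50, 26, 47, 53, 24, 30, 51, 27, 43, 44, 45, 6, 37, 3, 9, 35, 41, 7, 38, 54.
Every element of ℤ_{55} appears exactly once in this list, so T is a bijection, and in particular injective.
Since T is injective, we read off the preimage of 46 from the same table: T(6) = 46, so T⁻¹(46) = 6.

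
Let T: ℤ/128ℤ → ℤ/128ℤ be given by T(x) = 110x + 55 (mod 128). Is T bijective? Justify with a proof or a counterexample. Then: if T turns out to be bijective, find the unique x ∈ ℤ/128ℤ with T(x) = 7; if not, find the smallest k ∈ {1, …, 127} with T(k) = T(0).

We have gcd(110, 128) = 2 > 1. Taking a = 0 and b = 64: T(0) = 55 and T(64) = 110·64 + 55 = 7095 ≡ 55 (mod 128).
So T(0) = T(64) while 0 ≠ 64, so T is not injective, hence not bijective.
Since T is not bijective, we find the least positive k with T(k) = T(0): this means 110k ≡ 0 (mod 128), i.e. 128 ∣ 110k. Since gcd(110, 128) = 2, dividing through by 2 this holds exactly when 64 ∣ 55k, and as gcd(55, 64) = 1, exactly when 64 ∣ k.
The smallest positive such k is 64.

64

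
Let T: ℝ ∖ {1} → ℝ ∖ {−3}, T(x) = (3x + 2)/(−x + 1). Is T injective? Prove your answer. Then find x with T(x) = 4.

Suppose T(s) = T(t). Cross-multiplying: (3s + 2)(−t + 1) = (3t + 2)(−s + 1).
Expanding both sides and cancelling the symmetric terms leaves 5·(s − t) = 0. Since 5 ≠ 0, s = t. So T is injective.
Solving T(x) = 4: cross-multiplying gives 3x + 2 = 4(−x + 1), which rearranges to 7x = 2, so x = 2/7.

2/7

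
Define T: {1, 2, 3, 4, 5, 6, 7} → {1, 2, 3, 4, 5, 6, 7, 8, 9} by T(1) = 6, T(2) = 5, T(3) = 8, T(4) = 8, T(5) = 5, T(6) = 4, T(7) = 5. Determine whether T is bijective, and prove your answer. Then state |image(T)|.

T(3) = 8 = T(4) with 3 ≠ 4, so T is not injective, hence not bijective.
The image of T is {4, 5, 6, 8}, which has 4 elements.

4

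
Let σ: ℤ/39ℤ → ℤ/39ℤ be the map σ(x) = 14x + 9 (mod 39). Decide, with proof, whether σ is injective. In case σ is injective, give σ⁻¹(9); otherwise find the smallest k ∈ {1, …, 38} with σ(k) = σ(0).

0

By definition, injectivity means: for all u, v in the domain, σ(u) = σ(v) implies u = v.
Suppose σ(u) = σ(v) in ℤ/39ℤ. Then 14u + 9 ≡ 14v + 9 (mod 39), thus 14(u − v) ≡ 0 (mod 39).
Since gcd(14, 39) = 1, 14 is invertible modulo 39, so u − v ≡ 0 (mod 39), i.e. u = v.
Therefore σ is injective.
We now compute 14⁻¹ mod 39 explicitly. Euclid's algorithm: 39 = 2·14 + 11, 14 = 1·11 + 3, 11 = 3·3 + 2, 3 = 1·2 + 1; back-substituting gives 1 = 14·14 − 5·39, so 14⁻¹ ≡ 14 (mod 39).
Since σ is injective, we find σ⁻¹(9): we need 14x ≡ 9 − 9 ≡ 0 (mod 39). Using 14⁻¹ = 14: x ≡ 14·0 = 0, so x = 0.
Check: σ(0) = 14·0 + 9 = 9 ≡ 9 (mod 39).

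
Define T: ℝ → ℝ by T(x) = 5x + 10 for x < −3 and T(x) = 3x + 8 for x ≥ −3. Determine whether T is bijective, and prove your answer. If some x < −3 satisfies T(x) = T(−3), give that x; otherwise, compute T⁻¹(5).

-1

Both pieces are strictly increasing (slopes 5 and 3), so each is injective on its own interval.
The left piece maps (−∞, −3) onto (−∞, −5); the right piece maps [−3, ∞) onto [−1, ∞).
The images leave a gap (−5 has no preimage), so T is not surjective, hence not bijective.
Because the two images are disjoint, no x < −3 has T(x) = T(−3), so we compute T⁻¹(5): 5 lies in [−1, ∞), so solve 3x + 8 = 5: x = (5 − 8)/3 = −1.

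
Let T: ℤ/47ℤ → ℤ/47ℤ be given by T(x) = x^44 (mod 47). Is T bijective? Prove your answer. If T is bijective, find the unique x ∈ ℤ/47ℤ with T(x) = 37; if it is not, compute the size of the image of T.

24

T(23): Repeated squaring mod 47: 23^1 ≡ 23, 23^2 ≡ 23² = 529 ≡ 12, 23^4 ≡ 12² = 144 ≡ 3, 23^8 ≡ 3² = 9, 23^16 ≡ 9² = 81 ≡ 34, 23^32 ≡ 34² = 1156 ≡ 28. Since 44 = 32 + 8 + 4, 23^44 ≡ 28·9·3: 28·9 = 252 ≡ 17, then 17·3 = 51 ≡ 4. So 23^44 ≡ 4 (mod 47).
T(24): Repeated squaring mod 47: 24^1 ≡ 24, 24^2 ≡ 24² = 576 ≡ 12, 24^4 ≡ 12² = 144 ≡ 3, 24^8 ≡ 3² = 9, 24^16 ≡ 9² = 81 ≡ 34, 24^32 ≡ 34² = 1156 ≡ 28. Since 44 = 32 + 8 + 4, 24^44 ≡ 28·9·3: 28·9 = 252 ≡ 17, then 17·3 = 51 ≡ 4. So 24^44 ≡ 4 (mod 47).
So T(23) = T(24) = 4 while 23 ≠ 24, thus T is not injective, hence not bijective.
Since T is not bijective, we determine |image(T)|. Computing x^44 mod 47 for each x (by repeated squaring, reducing mod 47 at every step), the values T(0), T(1), …, T(46) are: 0, 1, 12, 21, 3, 32, 17, 24, 36, 18, 8, 7, 16, 42, 6, 14, 9, 27, 28, 25, 2, 34, 37, 4, 4, 37, 34, 2, 25, 28, 27, 9, 14, 6, 42, 16, 7, 8, 18, 36, 24, 17, 32, 3, 21, 12, 1.
The distinct values are {0, 1, 2, 3, 4, 6, 7, 8, 9, 12, 14, 16, 17, 18, 21, 24, 25, 27, 28, 32, 34, 36, 37, 42}; there are 24 of them.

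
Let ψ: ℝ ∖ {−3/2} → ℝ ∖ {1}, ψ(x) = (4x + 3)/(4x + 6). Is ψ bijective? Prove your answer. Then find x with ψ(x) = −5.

Suppose ψ(x_1) = ψ(x_2). Cross-multiplying: (4x_1 + 3)(4x_2 + 6) = (4x_2 + 3)(4x_1 + 6).
Expanding both sides and cancelling the symmetric terms leaves 12·(x_1 − x_2) = 0. Since 12 ≠ 0, x_1 = x_2. So ψ is injective.
For any y ≠ 1, solving y(4x + 6) = 4x + 3 for x gives a well-defined x ≠ −3/2. So ψ is surjective.
Thus ψ is bijective.
Solving ψ(x) = −5: cross-multiplying gives 4x + 3 = −5(4x + 6), which rearranges to 24x = −33, so x = −11/8.

-11/8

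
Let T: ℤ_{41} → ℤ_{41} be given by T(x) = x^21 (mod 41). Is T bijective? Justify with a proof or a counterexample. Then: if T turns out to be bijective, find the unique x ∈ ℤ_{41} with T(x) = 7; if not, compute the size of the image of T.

34

Since 41 is prime, the nonzero elements of ℤ_{41} form a cyclic group of order 40.
As gcd(21, 40) = 1, raising to the 21st power is a bijection on this group: if x_1^21 ≡ x_2^21 then (x_1x_2^{−1})^21 = 1, and the only element of order dividing gcd(21, 40) = 1 is 1, so x_1 = x_2.
With T(0) = 0 this makes T injective on all of ℤ_{41}, hence bijective (finite equal-size domain and codomain). In particular T is bijective.
Since T is bijective, we find the preimage of 7. The inverse of x ↦ x^21 on (ℤ_{41})^× is x ↦ x^21, because 21·21 = 441 = 11·40 + 1 ≡ 1 (mod 40) and x^{40} = 1 for x ≠ 0 (Fermat). So T⁻¹(7) = 7^21 mod 41.
Repeated squaring mod 41: 7^1 ≡ 7, 7^2 ≡ 7² = 49 ≡ 8, 7^4 ≡ 8² = 64 ≡ 23, 7^8 ≡ 23² = 529 ≡ 37, 7^16 ≡ 37² = 1369 ≡ 16. Since 21 = 16 + 4 + 1, 7^21 ≡ 16·23·7: 16·23 = 368 ≡ 40, then 40·7 = 280 ≡ 34. So 7^21 ≡ 34 (mod 41).
Hence T⁻¹(7) = 34.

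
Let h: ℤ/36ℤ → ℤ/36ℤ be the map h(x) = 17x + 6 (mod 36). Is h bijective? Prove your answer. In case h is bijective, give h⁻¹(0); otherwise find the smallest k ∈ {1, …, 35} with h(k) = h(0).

6

Recall that h is injective when h(s) = h(t) forces s = t.
If h(s) = h(t), then 17s ≡ 17t (mod 36). Because gcd(17, 36) = 1, we may cancel 17 to get s ≡ t (mod 36).
We now compute 17⁻¹ mod 36 explicitly. Euclid's algorithm: 36 = 2·17 + 2, 17 = 8·2 + 1; back-substituting gives 1 = 17·17 − 8·36, so 17⁻¹ ≡ 17 (mod 36).
Then y ↦ 17(y − 6) is a two-sided inverse to h, so every y ∈ ℤ/36ℤ has a preimage.
Thus h is bijective.
Since h is bijective, we compute h⁻¹(0): solve 17x + 6 ≡ 0 (mod 36), i.e. 17x ≡ 30 (mod 36).
Multiplying by 17⁻¹ = 17 gives x ≡ 17·30 = 510 = 14·36 + 6 ≡ 6 (mod 36).
Check: h(6) = 17·6 + 6 = 108 = 3·36 + 0 ≡ 0 (mod 36).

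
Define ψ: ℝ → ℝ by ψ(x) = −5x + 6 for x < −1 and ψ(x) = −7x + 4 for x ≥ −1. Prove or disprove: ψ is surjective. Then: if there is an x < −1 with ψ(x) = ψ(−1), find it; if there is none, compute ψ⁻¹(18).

-12/5

Both pieces are strictly decreasing (slopes −5 and −7), so each is injective on its own interval.
The left piece maps (−∞, −1) onto (11, ∞); the right piece maps [−1, ∞) onto (−∞, 11].
These images together cover ℝ, so ψ is surjective.
Because the two images are disjoint, no x < −1 has ψ(x) = ψ(−1), so we compute ψ⁻¹(18): 18 lies in (11, ∞), so solve −5x + 6 = 18: x = (18 − 6)/(−5) = −12/5.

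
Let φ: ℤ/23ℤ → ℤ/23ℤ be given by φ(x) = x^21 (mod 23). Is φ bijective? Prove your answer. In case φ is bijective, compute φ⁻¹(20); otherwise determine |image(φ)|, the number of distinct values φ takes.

Since 23 is prime, the nonzero elements of ℤ/23ℤ form a cyclic group of order 22.
As gcd(21, 22) = 1, raising to the 21st power is a bijection on this group: if u^21 ≡ v^21 then (uv^{−1})^21 = 1, and the only element of order dividing gcd(21, 22) = 1 is 1, so u = v.
With φ(0) = 0 this makes φ injective on all of ℤ/23ℤ, hence bijective (finite equal-size domain and codomain). In particular φ is bijective.
Since φ is bijective, we find the preimage of 20. The inverse of x ↦ x^21 on (ℤ/23ℤ)^× is x ↦ x^21, because 21·21 = 441 = 20·22 + 1 ≡ 1 (mod 22) and x^{22} = 1 for x ≠ 0 (Fermat). So φ⁻¹(20) = 20^21 mod 23.
Repeated squaring mod 23: 20^1 ≡ 20, 20^2 ≡ 20² = 400 ≡ 9, 20^4 ≡ 9² = 81 ≡ 12, 20^8 ≡ 12² = 144 ≡ 6, 20^16 ≡ 6² = 36 ≡ 13. Since 21 = 16 + 4 + 1, 20^21 ≡ 13·12·20: 13·12 = 156 ≡ 18, then 18·20 = 360 ≡ 15. So 20^21 ≡ 15 (mod 23).
Hence φ⁻¹(20) = 15.

15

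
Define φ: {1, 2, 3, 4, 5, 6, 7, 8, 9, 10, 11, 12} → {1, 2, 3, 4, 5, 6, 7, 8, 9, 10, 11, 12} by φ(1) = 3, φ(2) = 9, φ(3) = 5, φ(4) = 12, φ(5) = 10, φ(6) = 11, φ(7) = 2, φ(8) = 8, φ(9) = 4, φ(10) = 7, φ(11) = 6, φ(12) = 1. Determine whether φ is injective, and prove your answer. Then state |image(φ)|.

12

The values φ(1), …, φ(12) are 3, 9, 5, 12, 10, 11, 2, 8, 4, 7, 6, 1 — all distinct.
So φ(a) = φ(b) only when a = b, and φ is injective.
The image of φ is {1, 2, 3, 4, 5, 6, 7, 8, 9, 10, 11, 12}, which has 12 elements.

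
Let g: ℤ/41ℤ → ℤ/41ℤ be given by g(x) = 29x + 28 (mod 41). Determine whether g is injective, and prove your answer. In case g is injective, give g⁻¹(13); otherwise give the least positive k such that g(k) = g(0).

Recall that g is injective if g(a) = g(b) implies a = b.
Suppose g(a) = g(b) in ℤ/41ℤ. Then 29a + 28 ≡ 29b + 28 (mod 41), therefore 29(a − b) ≡ 0 (mod 41).
Since gcd(29, 41) = 1, 29 is invertible modulo 41, hence a − b ≡ 0 (mod 41), i.e. a = b.
Thus g is injective.
We now compute 29⁻¹ mod 41 explicitly. Euclid's algorithm: 41 = 1·29 + 12, 29 = 2·12 + 5, 12 = 2·5 + 2, 5 = 2·2 + 1; back-substituting gives 1 = 17·29 − 12·41, so 29⁻¹ ≡ 17 (mod 41).
Since g is injective, we find g⁻¹(13): we need 29x ≡ 13 − 28 ≡ 26 (mod 41). Using 29⁻¹ = 17: x ≡ 17·26 = 442 = 10·41 + 32, so x = 32.
Check: g(32) = 29·32 + 28 = 956 = 23·41 + 13 ≡ 13 (mod 41).

32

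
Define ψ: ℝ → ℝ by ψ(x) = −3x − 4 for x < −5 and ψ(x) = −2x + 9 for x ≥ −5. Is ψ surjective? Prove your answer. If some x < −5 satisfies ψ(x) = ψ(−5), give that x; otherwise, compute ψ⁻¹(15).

Both pieces are strictly decreasing (slopes −3 and −2), so each is injective on its own interval.
The left piece maps (−∞, −5) onto (11, ∞); the right piece maps [−5, ∞) onto (−∞, 19].
The union (11, ∞) ∪ (−∞, 19] covers ℝ, so ψ is surjective.
For the follow-up: the images overlap, so an x < −5 with ψ(x) = ψ(−5) exists. ψ(−5) = 19; solving −3x − 4 = 19 for x < −5 gives x = (19 + 4)/(−3) = −23/3.

-23/3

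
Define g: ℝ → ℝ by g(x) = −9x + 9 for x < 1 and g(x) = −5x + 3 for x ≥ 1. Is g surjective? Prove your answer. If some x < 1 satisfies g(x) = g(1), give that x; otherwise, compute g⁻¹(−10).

Both pieces are strictly decreasing (slopes −9 and −5), so each is injective on its own interval.
The left piece maps (−∞, 1) onto (0, ∞); the right piece maps [1, ∞) onto (−∞, −2].
The union (0, ∞) ∪ (−∞, −2] omits the interval between 0 and −2; in particular 0 has no preimage. So g is not surjective.
Because the two images are disjoint, no x < 1 has g(x) = g(1), so we compute g⁻¹(−10): −10 lies in (−∞, −2], so solve −5x + 3 = −10: x = (−10 − 3)/(−5) = 13/5.

13/5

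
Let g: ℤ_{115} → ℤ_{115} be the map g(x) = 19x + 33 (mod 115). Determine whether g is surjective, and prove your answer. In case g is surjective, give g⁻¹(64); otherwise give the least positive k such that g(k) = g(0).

44

Since gcd(19, 115) = 1, 19 is invertible modulo 115. Euclid's algorithm: 115 = 6·19 + 1; back-substituting gives 1 = 109·19 − 18·115, so 19⁻¹ ≡ 109 (mod 115).
Then y ↦ 109(y − 33) is a two-sided inverse to g, so every y ∈ ℤ_{115} has a preimage.
Hence g is surjective.
Since g is surjective, we compute g⁻¹(64): solve 19x + 33 ≡ 64 (mod 115), i.e. 19x ≡ 31 (mod 115).
Multiplying by 19⁻¹ = 109 gives x ≡ 109·31 = 3379 = 29·115 + 44 ≡ 44 (mod 115).
Check: g(44) = 19·44 + 33 = 869 = 7·115 + 64 ≡ 64 (mod 115).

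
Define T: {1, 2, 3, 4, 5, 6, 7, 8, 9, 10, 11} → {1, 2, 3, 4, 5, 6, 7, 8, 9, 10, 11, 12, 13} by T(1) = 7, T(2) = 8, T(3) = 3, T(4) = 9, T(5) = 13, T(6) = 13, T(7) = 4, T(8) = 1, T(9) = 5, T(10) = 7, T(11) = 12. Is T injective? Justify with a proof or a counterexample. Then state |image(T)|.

T(5) = 13 = T(6) with 5 ≠ 6, so T is not injective.
The image of T is {1, 3, 4, 5, 7, 8, 9, 12, 13}, which has 9 elements.

9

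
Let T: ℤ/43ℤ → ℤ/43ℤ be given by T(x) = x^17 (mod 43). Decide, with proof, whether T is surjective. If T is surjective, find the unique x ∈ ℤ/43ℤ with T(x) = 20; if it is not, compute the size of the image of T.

26

Since 43 is prime, the nonzero elements of ℤ/43ℤ form a cyclic group of order 42.
As gcd(17, 42) = 1, raising to the 17th power is a bijection on this group: if u^17 ≡ v^17 then (uv^{−1})^17 = 1, and the only element of order dividing gcd(17, 42) = 1 is 1, so u = v.
With T(0) = 0 this makes T injective on all of ℤ/43ℤ, hence bijective (finite equal-size domain and codomain). In particular T is surjective.
Since T is surjective, we find the preimage of 20. The inverse of x ↦ x^17 on (ℤ/43ℤ)^× is x ↦ x^5, because 17·5 = 85 = 2·42 + 1 ≡ 1 (mod 42) and x^{42} = 1 for x ≠ 0 (Fermat). So T⁻¹(20) = 20^5 mod 43.
Repeated squaring mod 43: 20^1 ≡ 20, 20^2 ≡ 20² = 400 ≡ 13, 20^4 ≡ 13² = 169 ≡ 40. Since 5 = 4 + 1, 20^5 ≡ 40·20: 40·20 = 800 ≡ 26. So 20^5 ≡ 26 (mod 43).
Hence T⁻¹(20) = 26.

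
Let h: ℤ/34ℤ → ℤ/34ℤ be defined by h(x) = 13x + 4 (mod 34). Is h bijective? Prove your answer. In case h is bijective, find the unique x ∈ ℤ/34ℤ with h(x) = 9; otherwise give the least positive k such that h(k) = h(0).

3

Recall: injectivity means: for all a, b in the domain, h(a) = h(b) implies a = b.
Suppose h(a) = h(b) in ℤ/34ℤ. Then 13a + 4 ≡ 13b + 4 (mod 34), so 13(a − b) ≡ 0 (mod 34).
Since gcd(13, 34) = 1, 13 is invertible modulo 34, therefore a − b ≡ 0 (mod 34), i.e. a = b.
We now compute 13⁻¹ mod 34 explicitly. Euclid's algorithm: 34 = 2·13 + 8, 13 = 1·8 + 5, 8 = 1·5 + 3, 5 = 1·3 + 2, 3 = 1·2 + 1; back-substituting gives 1 = 21·13 − 8·34, so 13⁻¹ ≡ 21 (mod 34).
For any y ∈ ℤ/34ℤ, x = 21(y − 4) mod 34 satisfies h(x) = 13·21(y − 4) + 4 ≡ y (since 13·21 ≡ 1 mod 34). So every y has a preimage.
So h is bijective.
Since h is bijective, we find h⁻¹(9): we need 13x ≡ 9 − 4 ≡ 5 (mod 34). Using 13⁻¹ = 21: x ≡ 21·5 = 105 = 3·34 + 3, so x = 3.
Check: h(3) = 13·3 + 4 = 43 = 1·34 + 9 ≡ 9 (mod 34).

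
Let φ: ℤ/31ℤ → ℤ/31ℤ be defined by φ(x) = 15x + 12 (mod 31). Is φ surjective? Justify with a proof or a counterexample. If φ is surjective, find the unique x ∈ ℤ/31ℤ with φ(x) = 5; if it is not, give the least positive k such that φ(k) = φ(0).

Since gcd(15, 31) = 1, 15 is invertible modulo 31. Euclid's algorithm: 31 = 2·15 + 1; back-substituting gives 1 = 29·15 − 14·31, so 15⁻¹ ≡ 29 (mod 31).
For any y ∈ ℤ/31ℤ, x = 29(y − 12) mod 31 satisfies φ(x) = 15·29(y − 12) + 12 ≡ y (since 15·29 ≡ 1 mod 31). So every y has a preimage.
Therefore φ is surjective.
Since φ is surjective, we find φ⁻¹(5): we need 15x ≡ 5 − 12 ≡ 24 (mod 31). Using 15⁻¹ = 29: x ≡ 29·24 = 696 = 22·31 + 14, so x = 14.
Check: φ(14) = 15·14 + 12 = 222 = 7·31 + 5 ≡ 5 (mod 31).

14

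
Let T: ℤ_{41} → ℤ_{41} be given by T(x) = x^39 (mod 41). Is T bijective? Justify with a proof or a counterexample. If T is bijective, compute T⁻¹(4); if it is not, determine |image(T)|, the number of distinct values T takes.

31

Since 41 is prime, the nonzero elements of ℤ_{41} form a cyclic group of order 40.
As gcd(39, 40) = 1, raising to the 39th power is a bijection on this group: if s^39 ≡ t^39 then (st^{−1})^39 = 1, and the only element of order dividing gcd(39, 40) = 1 is 1, so s = t.
With T(0) = 0 this makes T injective on all of ℤ_{41}, hence bijective (finite equal-size domain and codomain). In particular T is bijective.
Since T is bijective, we find the preimage of 4. The inverse of x ↦ x^39 on (ℤ_{41})^× is x ↦ x^39, because 39·39 = 1521 = 38·40 + 1 ≡ 1 (mod 40) and x^{40} = 1 for x ≠ 0 (Fermat). So T⁻¹(4) = 4^39 mod 41.
Repeated squaring mod 41: 4^1 ≡ 4, 4^2 ≡ 4² = 16, 4^4 ≡ 16² = 256 ≡ 10, 4^8 ≡ 10² = 100 ≡ 18, 4^16 ≡ 18² = 324 ≡ 37, 4^32 ≡ 37² = 1369 ≡ 16. Since 39 = 32 + 4 + 2 + 1, 4^39 ≡ 16·10·16·4: 16·10 = 160 ≡ 37, then 37·16 = 592 ≡ 18, then 18·4 = 72 ≡ 31. So 4^39 ≡ 31 (mod 41).
Hence T⁻¹(4) = 31.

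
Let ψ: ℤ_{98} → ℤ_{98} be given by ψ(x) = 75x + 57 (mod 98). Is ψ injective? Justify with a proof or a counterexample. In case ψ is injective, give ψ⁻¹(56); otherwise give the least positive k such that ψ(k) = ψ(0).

81

By definition, ψ is injective if ψ(u) = ψ(v) implies u = v.
If ψ(u) = ψ(v), then 75u ≡ 75v (mod 98). Because gcd(75, 98) = 1, we may cancel 75 to get u ≡ v (mod 98).
Hence ψ is injective.
We now compute 75⁻¹ mod 98 explicitly. Euclid's algorithm: 98 = 1·75 + 23, 75 = 3·23 + 6, 23 = 3·6 + 5, 6 = 1·5 + 1; back-substituting gives 1 = 17·75 − 13·98, so 75⁻¹ ≡ 17 (mod 98).
Since ψ is injective, we find ψ⁻¹(56): we need 75x ≡ 56 − 57 ≡ 97 (mod 98). Using 75⁻¹ = 17: x ≡ 17·97 = 1649 = 16·98 + 81, so x = 81.
Check: ψ(81) = 75·81 + 57 = 6132 = 62·98 + 56 ≡ 56 (mod 98).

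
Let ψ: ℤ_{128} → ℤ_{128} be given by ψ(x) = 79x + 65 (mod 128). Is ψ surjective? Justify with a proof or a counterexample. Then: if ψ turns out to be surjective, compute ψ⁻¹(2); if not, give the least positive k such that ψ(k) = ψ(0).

Since gcd(79, 128) = 1, 79 is invertible modulo 128. Euclid's algorithm: 128 = 1·79 + 49, 79 = 1·49 + 30, 49 = 1·30 + 19, 30 = 1·19 + 11, 19 = 1·11 + 8, 11 = 1·8 + 3, 8 = 2·3 + 2, 3 = 1·2 + 1; back-substituting gives 1 = 47·79 − 29·128, so 79⁻¹ ≡ 47 (mod 128).
For any y ∈ ℤ_{128}, x = 47(y − 65) mod 128 satisfies ψ(x) = 79·47(y − 65) + 65 ≡ y (since 79·47 ≡ 1 mod 128). So every y has a preimage.
Therefore ψ is surjective.
Since ψ is surjective, we compute ψ⁻¹(2): solve 79x + 65 ≡ 2 (mod 128), i.e. 79x ≡ 65 (mod 128).
Multiplying by 79⁻¹ = 47 gives x ≡ 47·65 = 3055 = 23·128 + 111 ≡ 111 (mod 128).
Check: ψ(111) = 79·111 + 65 = 8834 = 69·128 + 2 ≡ 2 (mod 128).

111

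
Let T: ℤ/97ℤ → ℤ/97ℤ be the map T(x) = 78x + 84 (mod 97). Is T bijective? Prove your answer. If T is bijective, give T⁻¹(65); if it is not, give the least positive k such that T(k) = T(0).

1

Suppose T(s) = T(t) in ℤ/97ℤ. Then 78s + 84 ≡ 78t + 84 (mod 97), so 78(s − t) ≡ 0 (mod 97).
Since gcd(78, 97) = 1, 78 is invertible modulo 97, thus s − t ≡ 0 (mod 97), i.e. s = t.
We now compute 78⁻¹ mod 97 explicitly. Euclid's algorithm: 97 = 1·78 + 19, 78 = 4·19 + 2, 19 = 9·2 + 1; back-substituting gives 1 = 51·78 − 41·97, so 78⁻¹ ≡ 51 (mod 97).
Then y ↦ 51(y − 84) is a two-sided inverse to T, so every y ∈ ℤ/97ℤ has a preimage.
So T is bijective.
Since T is bijective, we compute T⁻¹(65): solve 78x + 84 ≡ 65 (mod 97), i.e. 78x ≡ 78 (mod 97).
Multiplying by 78⁻¹ = 51 gives x ≡ 51·78 = 3978 = 41·97 + 1 ≡ 1 (mod 97).
Check: T(1) = 78·1 + 84 = 162 = 1·97 + 65 ≡ 65 (mod 97).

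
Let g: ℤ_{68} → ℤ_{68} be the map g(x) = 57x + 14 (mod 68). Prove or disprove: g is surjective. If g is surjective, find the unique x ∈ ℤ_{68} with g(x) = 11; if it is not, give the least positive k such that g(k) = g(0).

25

Since gcd(57, 68) = 1, 57 is invertible modulo 68. Euclid's algorithm: 68 = 1·57 + 11, 57 = 5·11 + 2, 11 = 5·2 + 1; back-substituting gives 1 = 37·57 − 31·68, so 57⁻¹ ≡ 37 (mod 68).
Then y ↦ 37(y − 14) is a two-sided inverse to g, so every y ∈ ℤ_{68} has a preimage.
Thus g is surjective.
Since g is surjective, we compute g⁻¹(11): solve 57x + 14 ≡ 11 (mod 68), i.e. 57x ≡ 65 (mod 68).
Multiplying by 57⁻¹ = 37 gives x ≡ 37·65 = 2405 = 35·68 + 25 ≡ 25 (mod 68).
Check: g(25) = 57·25 + 14 = 1439 = 21·68 + 11 ≡ 11 (mod 68).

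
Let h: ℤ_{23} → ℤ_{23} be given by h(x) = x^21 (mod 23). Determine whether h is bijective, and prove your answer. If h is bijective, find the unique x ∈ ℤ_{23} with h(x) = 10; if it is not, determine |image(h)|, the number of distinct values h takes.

Since 23 is prime, the nonzero elements of ℤ_{23} form a cyclic group of order 22.
As gcd(21, 22) = 1, raising to the 21st power is a bijection on this group: if x_1^21 ≡ x_2^21 then (x_1x_2^{−1})^21 = 1, and the only element of order dividing gcd(21, 22) = 1 is 1, so x_1 = x_2.
With h(0) = 0 this makes h injective on all of ℤ_{23}, hence bijective (finite equal-size domain and codomain). In particular h is bijective.
Since h is bijective, we find the preimage of 10. The inverse of x ↦ x^21 on (ℤ_{23})^× is x ↦ x^21, because 21·21 = 441 = 20·22 + 1 ≡ 1 (mod 22) and x^{22} = 1 for x ≠ 0 (Fermat). So h⁻¹(10) = 10^21 mod 23.
Repeated squaring mod 23: 10^1 ≡ 10, 10^2 ≡ 10² = 100 ≡ 8, 10^4 ≡ 8² = 64 ≡ 18, 10^8 ≡ 18² = 324 ≡ 2, 10^16 ≡ 2² = 4. Since 21 = 16 + 4 + 1, 10^21 ≡ 4·18·10: 4·18 = 72 ≡ 3, then 3·10 = 30 ≡ 7. So 10^21 ≡ 7 (mod 23).
Hence h⁻¹(10) = 7.

7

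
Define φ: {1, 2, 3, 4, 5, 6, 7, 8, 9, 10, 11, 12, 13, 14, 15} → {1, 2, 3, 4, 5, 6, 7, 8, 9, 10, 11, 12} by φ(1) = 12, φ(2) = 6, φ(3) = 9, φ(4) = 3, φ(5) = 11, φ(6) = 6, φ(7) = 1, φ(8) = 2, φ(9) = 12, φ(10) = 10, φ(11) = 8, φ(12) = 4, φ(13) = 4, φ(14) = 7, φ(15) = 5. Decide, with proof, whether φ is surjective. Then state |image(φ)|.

12

Every element of the codomain has a preimage: 1 = φ(7), 2 = φ(8), 3 = φ(4), 4 = φ(12), 5 = φ(15), 6 = φ(2), 7 = φ(14), 8 = φ(11), 9 = φ(3), 10 = φ(10), 11 = φ(5), 12 = φ(1).
So φ is surjective.
The image of φ is {1, 2, 3, 4, 5, 6, 7, 8, 9, 10, 11, 12}, which has 12 elements.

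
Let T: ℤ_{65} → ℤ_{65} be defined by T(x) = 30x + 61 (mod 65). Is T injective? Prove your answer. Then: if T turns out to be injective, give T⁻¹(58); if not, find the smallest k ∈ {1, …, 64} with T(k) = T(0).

We have gcd(30, 65) = 5 > 1. Taking s = 0 and t = 13: T(0) = 61 and T(13) = 30·13 + 61 = 451 ≡ 61 (mod 65).
So T(0) = T(13) while 0 ≠ 13, hence T is not injective.
Since T is not injective, we find the least positive k with T(k) = T(0): this means 30k ≡ 0 (mod 65), i.e. 65 ∣ 30k. Since gcd(30, 65) = 5, dividing through by 5 this holds exactly when 13 ∣ 6k, and as gcd(6, 13) = 1, exactly when 13 ∣ k.
The smallest positive such k is 13.

13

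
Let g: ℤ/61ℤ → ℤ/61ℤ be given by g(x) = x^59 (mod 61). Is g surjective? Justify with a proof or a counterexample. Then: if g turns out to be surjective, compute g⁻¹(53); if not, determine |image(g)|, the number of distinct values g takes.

38

Since 61 is prime, the nonzero elements of ℤ/61ℤ form a cyclic group of order 60.
As gcd(59, 60) = 1, raising to the 59th power is a bijection on this group: if a^59 ≡ b^59 then (ab^{−1})^59 = 1, and the only element of order dividing gcd(59, 60) = 1 is 1, so a = b.
With g(0) = 0 this makes g injective on all of ℤ/61ℤ, hence bijective (finite equal-size domain and codomain). In particular g is surjective.
Since g is surjective, we find the preimage of 53. The inverse of x ↦ x^59 on (ℤ/61ℤ)^× is x ↦ x^59, because 59·59 = 3481 = 58·60 + 1 ≡ 1 (mod 60) and x^{60} = 1 for x ≠ 0 (Fermat). So g⁻¹(53) = 53^59 mod 61.
Repeated squaring mod 61: 53^1 ≡ 53, 53^2 ≡ 53² = 2809 ≡ 3, 53^4 ≡ 3² = 9, 53^8 ≡ 9² = 81 ≡ 20, 53^16 ≡ 20² = 400 ≡ 34, 53^32 ≡ 34² = 1156 ≡ 58. Since 59 = 32 + 16 + 8 + 2 + 1, 53^59 ≡ 58·34·20·3·53: 58·34 = 1972 ≡ 20, then 20·20 = 400 ≡ 34, then 34·3 = 102 ≡ 41, then 41·53 = 2173 ≡ 38. So 53^59 ≡ 38 (mod 61).
Hence g⁻¹(53) = 38.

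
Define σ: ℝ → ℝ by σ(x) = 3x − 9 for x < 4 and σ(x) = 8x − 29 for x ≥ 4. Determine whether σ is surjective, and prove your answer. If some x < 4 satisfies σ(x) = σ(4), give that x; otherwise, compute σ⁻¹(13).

Both pieces are strictly increasing (slopes 3 and 8), so each is injective on its own interval.
The left piece maps (−∞, 4) onto (−∞, 3); the right piece maps [4, ∞) onto [3, ∞).
These images together cover ℝ, so σ is surjective.
Because the two images are disjoint, no x < 4 has σ(x) = σ(4), so we compute σ⁻¹(13): 13 lies in [3, ∞), so solve 8x − 29 = 13: x = (13 + 29)/8 = 21/4.

21/4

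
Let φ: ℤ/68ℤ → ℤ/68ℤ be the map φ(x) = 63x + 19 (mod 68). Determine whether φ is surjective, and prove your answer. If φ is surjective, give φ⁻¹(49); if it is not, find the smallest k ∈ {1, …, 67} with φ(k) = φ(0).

62

Since gcd(63, 68) = 1, 63 is invertible modulo 68. Euclid's algorithm: 68 = 1·63 + 5, 63 = 12·5 + 3, 5 = 1·3 + 2, 3 = 1·2 + 1; back-substituting gives 1 = 27·63 − 25·68, so 63⁻¹ ≡ 27 (mod 68).
Then y ↦ 27(y − 19) is a two-sided inverse to φ, so every y ∈ ℤ/68ℤ has a preimage.
Hence φ is surjective.
Since φ is surjective, we compute φ⁻¹(49): solve 63x + 19 ≡ 49 (mod 68), i.e. 63x ≡ 30 (mod 68).
Multiplying by 63⁻¹ = 27 gives x ≡ 27·30 = 810 = 11·68 + 62 ≡ 62 (mod 68).
Check: φ(62) = 63·62 + 19 = 3925 = 57·68 + 49 ≡ 49 (mod 68).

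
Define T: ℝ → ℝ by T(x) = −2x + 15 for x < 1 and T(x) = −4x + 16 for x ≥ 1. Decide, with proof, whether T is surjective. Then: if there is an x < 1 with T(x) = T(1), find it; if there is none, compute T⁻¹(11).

5/4

Both pieces are strictly decreasing (slopes −2 and −4), so each is injective on its own interval.
The left piece maps (−∞, 1) onto (13, ∞); the right piece maps [1, ∞) onto (−∞, 12].
The union (13, ∞) ∪ (−∞, 12] omits the interval between 13 and 12; in particular 13 has no preimage. So T is not surjective.
Because the two images are disjoint, no x < 1 has T(x) = T(1), so we compute T⁻¹(11): 11 lies in (−∞, 12], so solve −4x + 16 = 11: x = (11 − 16)/(−4) = 5/4.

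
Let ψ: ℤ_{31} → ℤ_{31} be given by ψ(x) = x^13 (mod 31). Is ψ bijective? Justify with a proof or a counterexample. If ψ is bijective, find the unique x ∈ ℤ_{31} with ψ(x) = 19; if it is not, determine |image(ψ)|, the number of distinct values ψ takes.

Since 31 is prime, the nonzero elements of ℤ_{31} form a cyclic group of order 30.
As gcd(13, 30) = 1, raising to the 13th power is a bijection on this group: if s^13 ≡ t^13 then (st^{−1})^13 = 1, and the only element of order dividing gcd(13, 30) = 1 is 1, so s = t.
With ψ(0) = 0 this makes ψ injective on all of ℤ_{31}, hence bijective (finite equal-size domain and codomain). In particular ψ is bijective.
Since ψ is bijective, we find the preimage of 19. The inverse of x ↦ x^13 on (ℤ_{31})^× is x ↦ x^7, because 13·7 = 91 = 3·30 + 1 ≡ 1 (mod 30) and x^{30} = 1 for x ≠ 0 (Fermat). So ψ⁻¹(19) = 19^7 mod 31.
Repeated squaring mod 31: 19^1 ≡ 19, 19^2 ≡ 19² = 361 ≡ 20, 19^4 ≡ 20² = 400 ≡ 28. Since 7 = 4 + 2 + 1, 19^7 ≡ 28·20·19: 28·20 = 560 ≡ 2, then 2·19 = 38 ≡ 7. So 19^7 ≡ 7 (mod 31).
Hence ψ⁻¹(19) = 7.

7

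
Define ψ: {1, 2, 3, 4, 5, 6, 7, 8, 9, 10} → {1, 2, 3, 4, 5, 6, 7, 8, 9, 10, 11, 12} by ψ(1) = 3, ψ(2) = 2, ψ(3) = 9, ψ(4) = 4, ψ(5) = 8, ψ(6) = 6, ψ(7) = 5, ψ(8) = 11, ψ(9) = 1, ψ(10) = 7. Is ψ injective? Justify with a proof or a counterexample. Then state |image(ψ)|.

The values ψ(1), …, ψ(10) are 3, 2, 9, 4, 8, 6, 5, 11, 1, 7 — all distinct.
So ψ(s) = ψ(t) only when s = t, and ψ is injective.
The image of ψ is {1, 2, 3, 4, 5, 6, 7, 8, 9, 11}, which has 10 elements.

10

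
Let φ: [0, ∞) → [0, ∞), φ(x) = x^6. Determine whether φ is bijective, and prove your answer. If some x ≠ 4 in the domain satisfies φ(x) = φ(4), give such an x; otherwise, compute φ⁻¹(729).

3

On [0, ∞), x ↦ x^6 is strictly increasing (injective) and for any y ∈ [0, ∞) the 6th root y^{1/6} lies in [0, ∞) (surjective). So φ is bijective.
Since x ↦ x^6 is strictly increasing on [0, ∞), it is injective there, so no x ≠ 4 in the domain has φ(x) = φ(4). We therefore compute φ⁻¹(729) = 729^{1/6} = 3 (indeed 3^6 = 729).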